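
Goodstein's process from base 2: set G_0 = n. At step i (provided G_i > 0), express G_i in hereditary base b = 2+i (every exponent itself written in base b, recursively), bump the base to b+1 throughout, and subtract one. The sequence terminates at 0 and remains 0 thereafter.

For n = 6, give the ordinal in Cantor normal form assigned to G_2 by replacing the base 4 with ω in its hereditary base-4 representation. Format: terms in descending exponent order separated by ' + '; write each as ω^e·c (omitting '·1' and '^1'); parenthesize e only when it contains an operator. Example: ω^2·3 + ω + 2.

G_0 = 6. HB_2(6) = 2^2 + 2. Bump = 30. G_1 = 29.
G_1 = 29. HB_3(29) = 3^3 + 2. Bump = 258. G_2 = 257.
G_2 = 257. HB_4(257) = 4^4 + 1. Bump = 3126. G_3 = 3125.

ω^ω + 1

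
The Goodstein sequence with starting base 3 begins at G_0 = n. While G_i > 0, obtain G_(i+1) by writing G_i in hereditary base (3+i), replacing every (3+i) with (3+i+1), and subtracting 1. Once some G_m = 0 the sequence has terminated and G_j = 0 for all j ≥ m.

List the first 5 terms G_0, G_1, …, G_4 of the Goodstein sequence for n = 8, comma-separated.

8, 9, 10, 11, 11

(0) 8|_3 = 2·3 + 2 ↦ 2·4 + 2|_4 = 10 ⇒ 9
(1) 9|_4 = 2·4 + 1 ↦ 2·5 + 1|_5 = 11 ⇒ 10
(2) 10|_5 = 2·5 ↦ 2·6|_6 = 12 ⇒ 11
(3) 11|_6 = 6 + 5 ↦ 7 + 5|_7 = 12 ⇒ 11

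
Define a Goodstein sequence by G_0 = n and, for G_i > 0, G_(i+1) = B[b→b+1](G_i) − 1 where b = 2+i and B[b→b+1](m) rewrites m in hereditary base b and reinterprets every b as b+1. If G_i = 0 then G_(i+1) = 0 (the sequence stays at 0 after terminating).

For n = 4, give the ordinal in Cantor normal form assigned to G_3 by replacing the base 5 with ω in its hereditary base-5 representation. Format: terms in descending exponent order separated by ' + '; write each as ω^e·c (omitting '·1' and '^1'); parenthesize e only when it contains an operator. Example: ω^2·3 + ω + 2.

ω^2·2 + ω·2

step 0: 4 = 2^2; sub 3 for 2: 3^3; = 27; G_1 = 27−1 = 26
step 1: 26 = 2·3^2 + 2·3 + 2; sub 4 for 3: 2·4^2 + 2·4 + 2; = 42; G_2 = 42−1 = 41
step 2: 41 = 2·4^2 + 2·4 + 1; sub 5 for 4: 2·5^2 + 2·5 + 1; = 61; G_3 = 61−1 = 60
step 3: 60 = 2·5^2 + 2·5; sub 6 for 5: 2·6^2 + 2·6; = 84; G_4 = 84−1 = 83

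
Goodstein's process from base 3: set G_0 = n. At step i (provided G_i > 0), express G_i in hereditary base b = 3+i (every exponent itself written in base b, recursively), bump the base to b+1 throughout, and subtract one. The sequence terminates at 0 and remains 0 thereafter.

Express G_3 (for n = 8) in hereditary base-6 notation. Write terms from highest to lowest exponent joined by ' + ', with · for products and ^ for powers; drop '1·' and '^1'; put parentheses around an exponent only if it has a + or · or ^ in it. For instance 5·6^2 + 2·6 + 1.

6 + 5

[0] 8 ≡ 2·3 + 2 (base 3). Lift 4: 10. −1: 9.
[1] 9 ≡ 2·4 + 1 (base 4). Lift 5: 11. −1: 10.
[2] 10 ≡ 2·5 (base 5). Lift 6: 12. −1: 11.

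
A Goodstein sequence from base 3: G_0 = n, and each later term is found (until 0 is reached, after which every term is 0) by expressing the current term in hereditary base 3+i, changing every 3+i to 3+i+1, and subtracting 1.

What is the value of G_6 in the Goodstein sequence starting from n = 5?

2

base 3: 5 = 3 + 2; at 4: 4 + 2 = 6; next = 5
base 4: 5 = 4 + 1; at 5: 5 + 1 = 6; next = 5
base 5: 5 = 5; at 6: 6 = 6; next = 5
base 6: 5 = 5; at 7: 5 = 5; next = 4
base 7: 4 = 4; at 8: 4 = 4; next = 3
base 8: 3 = 3; at 9: 3 = 3; next = 2
base 9: 2 = 2; at 10: 2 = 2; next = 1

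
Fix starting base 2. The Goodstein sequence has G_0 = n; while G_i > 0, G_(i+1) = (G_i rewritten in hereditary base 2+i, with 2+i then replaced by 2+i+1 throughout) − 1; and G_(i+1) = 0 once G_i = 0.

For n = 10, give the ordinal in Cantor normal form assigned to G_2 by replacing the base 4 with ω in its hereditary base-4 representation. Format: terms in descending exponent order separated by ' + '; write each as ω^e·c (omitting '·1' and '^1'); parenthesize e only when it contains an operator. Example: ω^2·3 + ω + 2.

[0] 10 ≡ 2^(2 + 1) + 2 (base 2). Lift 3: 84. −1: 83.
[1] 83 ≡ 3^(3 + 1) + 2 (base 3). Lift 4: 1026. −1: 1025.

ω^(ω + 1) + 1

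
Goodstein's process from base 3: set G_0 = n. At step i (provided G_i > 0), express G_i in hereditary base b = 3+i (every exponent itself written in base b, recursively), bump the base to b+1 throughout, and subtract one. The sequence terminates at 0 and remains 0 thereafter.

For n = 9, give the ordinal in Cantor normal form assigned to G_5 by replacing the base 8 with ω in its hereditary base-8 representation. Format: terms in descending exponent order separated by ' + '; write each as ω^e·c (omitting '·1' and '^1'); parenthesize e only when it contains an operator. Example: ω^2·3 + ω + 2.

ω·2 + 7

9 —HB3→ 3^2 —bump→ 4^2 = 16 —(−1)→ 15
15 —HB4→ 3·4 + 3 —bump→ 3·5 + 3 = 18 —(−1)→ 17
17 —HB5→ 3·5 + 2 —bump→ 3·6 + 2 = 20 —(−1)→ 19
19 —HB6→ 3·6 + 1 —bump→ 3·7 + 1 = 22 —(−1)→ 21
21 —HB7→ 3·7 —bump→ 3·8 = 24 —(−1)→ 23
23 —HB8→ 2·8 + 7 —bump→ 2·9 + 7 = 25 —(−1)→ 24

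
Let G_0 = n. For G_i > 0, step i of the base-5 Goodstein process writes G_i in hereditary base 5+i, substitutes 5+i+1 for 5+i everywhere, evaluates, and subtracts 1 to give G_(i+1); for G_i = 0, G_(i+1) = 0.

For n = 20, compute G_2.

step 0: 20 = 4·5; sub 6 for 5: 4·6; = 24; G_1 = 24−1 = 23
step 1: 23 = 3·6 + 5; sub 7 for 6: 3·7 + 5; = 26; G_2 = 26−1 = 25
step 2: 25 = 3·7 + 4; sub 8 for 7: 3·8 + 4; = 28; G_3 = 28−1 = 27

25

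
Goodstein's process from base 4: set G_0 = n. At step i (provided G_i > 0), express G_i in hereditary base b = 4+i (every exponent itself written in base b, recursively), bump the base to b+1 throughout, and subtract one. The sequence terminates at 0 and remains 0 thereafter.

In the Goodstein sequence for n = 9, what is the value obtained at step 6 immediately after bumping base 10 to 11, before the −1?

12

(0) 9|_4 = 2·4 + 1 ↦ 2·5 + 1|_5 = 11 ⇒ 10
(1) 10|_5 = 2·5 ↦ 2·6|_6 = 12 ⇒ 11
(2) 11|_6 = 6 + 5 ↦ 7 + 5|_7 = 12 ⇒ 11
(3) 11|_7 = 7 + 4 ↦ 8 + 4|_8 = 12 ⇒ 11
(4) 11|_8 = 8 + 3 ↦ 9 + 3|_9 = 12 ⇒ 11
(5) 11|_9 = 9 + 2 ↦ 10 + 2|_10 = 12 ⇒ 11
(6) 11|_10 = 10 + 1 ↦ 11 + 1|_11 = 12 ⇒ 11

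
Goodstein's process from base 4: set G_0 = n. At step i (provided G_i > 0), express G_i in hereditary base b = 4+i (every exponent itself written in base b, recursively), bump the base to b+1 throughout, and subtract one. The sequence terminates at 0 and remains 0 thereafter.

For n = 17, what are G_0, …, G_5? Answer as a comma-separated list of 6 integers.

17, 25, 35, 39, 43, 47

i=0: 17 = 4^2 + 1 (b=4); 4→5: 5^2 + 1 = 26; 26−1 = 25
i=1: 25 = 5^2 (b=5); 5→6: 6^2 = 36; 36−1 = 35
i=2: 35 = 5·6 + 5 (b=6); 6→7: 5·7 + 5 = 40; 40−1 = 39
i=3: 39 = 5·7 + 4 (b=7); 7→8: 5·8 + 4 = 44; 44−1 = 43
i=4: 43 = 5·8 + 3 (b=8); 8→9: 5·9 + 3 = 48; 48−1 = 47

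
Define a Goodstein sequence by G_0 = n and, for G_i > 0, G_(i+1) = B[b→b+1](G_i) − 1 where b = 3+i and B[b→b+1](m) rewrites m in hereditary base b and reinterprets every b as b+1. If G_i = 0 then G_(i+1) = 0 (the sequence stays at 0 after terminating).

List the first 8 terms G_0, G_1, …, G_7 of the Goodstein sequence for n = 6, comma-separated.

6, 7, 7, 7, 7, 7, 6, 5

base 3: 6 = 2·3; at 4: 2·4 = 8; next = 7
base 4: 7 = 4 + 3; at 5: 5 + 3 = 8; next = 7
base 5: 7 = 5 + 2; at 6: 6 + 2 = 8; next = 7
base 6: 7 = 6 + 1; at 7: 7 + 1 = 8; next = 7
base 7: 7 = 7; at 8: 8 = 8; next = 7
base 8: 7 = 7; at 9: 7 = 7; next = 6
base 9: 6 = 6; at 10: 6 = 6; next = 5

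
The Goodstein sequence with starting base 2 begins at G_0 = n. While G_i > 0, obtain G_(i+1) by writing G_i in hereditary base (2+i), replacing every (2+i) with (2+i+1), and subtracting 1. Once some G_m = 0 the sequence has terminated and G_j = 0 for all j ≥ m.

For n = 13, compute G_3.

i=0: 13 = 2^(2 + 1) + 2^2 + 1 (b=2); 2→3: 3^(3 + 1) + 3^3 + 1 = 109; 109−1 = 108
i=1: 108 = 3^(3 + 1) + 3^3 (b=3); 3→4: 4^(4 + 1) + 4^4 = 1280; 1280−1 = 1279
i=2: 1279 = 4^(4 + 1) + 3·4^3 + 3·4^2 + 3·4 + 3 (b=4); 4→5: 5^(5 + 1) + 3·5^3 + 3·5^2 + 3·5 + 3 = 16093; 16093−1 = 16092

16092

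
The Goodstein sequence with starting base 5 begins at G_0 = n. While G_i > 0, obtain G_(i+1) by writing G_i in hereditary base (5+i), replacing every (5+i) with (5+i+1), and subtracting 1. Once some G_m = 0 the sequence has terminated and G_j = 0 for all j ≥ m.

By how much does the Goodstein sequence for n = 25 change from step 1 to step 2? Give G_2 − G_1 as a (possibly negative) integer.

4

G_0=25  [base 5] 5^2  →[5↦6]→  6^2 = 36  −1 ⇒ G_1=35
G_1=35  [base 6] 5·6 + 5  →[6↦7]→  5·7 + 5 = 40  −1 ⇒ G_2=39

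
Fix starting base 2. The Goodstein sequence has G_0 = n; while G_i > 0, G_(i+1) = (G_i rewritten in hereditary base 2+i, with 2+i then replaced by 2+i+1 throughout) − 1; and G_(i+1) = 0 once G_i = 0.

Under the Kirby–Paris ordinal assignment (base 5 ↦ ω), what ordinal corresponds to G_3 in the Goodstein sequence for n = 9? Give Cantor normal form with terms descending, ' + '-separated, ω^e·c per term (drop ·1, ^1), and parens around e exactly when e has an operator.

[0] 9 ≡ 2^(2 + 1) + 1 (base 2). Lift 3: 82. −1: 81.
[1] 81 ≡ 3^(3 + 1) (base 3). Lift 4: 1024. −1: 1023.
[2] 1023 ≡ 3·4^4 + 3·4^3 + 3·4^2 + 3·4 + 3 (base 4). Lift 5: 9843. −1: 9842.
[3] 9842 ≡ 3·5^5 + 3·5^3 + 3·5^2 + 3·5 + 2 (base 5). Lift 6: 140744. −1: 140743.

ω^ω·3 + ω^3·3 + ω^2·3 + ω·3 + 2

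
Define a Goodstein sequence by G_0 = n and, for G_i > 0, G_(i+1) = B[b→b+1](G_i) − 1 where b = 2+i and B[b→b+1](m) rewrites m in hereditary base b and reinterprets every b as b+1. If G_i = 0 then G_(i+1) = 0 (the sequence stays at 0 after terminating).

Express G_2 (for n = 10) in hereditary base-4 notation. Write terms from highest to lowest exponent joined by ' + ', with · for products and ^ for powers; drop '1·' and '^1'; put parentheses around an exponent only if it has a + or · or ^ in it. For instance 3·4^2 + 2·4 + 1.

4^(4 + 1) + 1

i=0: 10 = 2^(2 + 1) + 2 (b=2); 2→3: 3^(3 + 1) + 3 = 84; 84−1 = 83
i=1: 83 = 3^(3 + 1) + 2 (b=3); 3→4: 4^(4 + 1) + 2 = 1026; 1026−1 = 1025
i=2: 1025 = 4^(4 + 1) + 1 (b=4); 4→5: 5^(5 + 1) + 1 = 15626; 15626−1 = 15625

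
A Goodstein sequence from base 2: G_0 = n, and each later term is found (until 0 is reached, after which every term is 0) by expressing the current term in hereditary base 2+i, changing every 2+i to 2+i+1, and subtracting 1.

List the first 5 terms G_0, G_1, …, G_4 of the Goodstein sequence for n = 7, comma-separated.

7, 30, 259, 3127, 46657

G_0=7  [base 2] 2^2 + 2 + 1  →[2↦3]→  3^3 + 3 + 1 = 31  −1 ⇒ G_1=30
G_1=30  [base 3] 3^3 + 3  →[3↦4]→  4^4 + 4 = 260  −1 ⇒ G_2=259
G_2=259  [base 4] 4^4 + 3  →[4↦5]→  5^5 + 3 = 3128  −1 ⇒ G_3=3127
G_3=3127  [base 5] 5^5 + 2  →[5↦6]→  6^6 + 2 = 46658  −1 ⇒ G_4=46657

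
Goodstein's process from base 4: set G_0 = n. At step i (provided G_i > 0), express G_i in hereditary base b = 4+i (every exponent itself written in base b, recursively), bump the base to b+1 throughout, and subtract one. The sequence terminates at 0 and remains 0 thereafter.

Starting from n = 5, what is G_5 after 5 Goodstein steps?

2

(0) 5|_4 = 4 + 1 ↦ 5 + 1|_5 = 6 ⇒ 5
(1) 5|_5 = 5 ↦ 6|_6 = 6 ⇒ 5
(2) 5|_6 = 5 ↦ 5|_7 = 5 ⇒ 4
(3) 4|_7 = 4 ↦ 4|_8 = 4 ⇒ 3
(4) 3|_8 = 3 ↦ 3|_9 = 3 ⇒ 2
(5) 2|_9 = 2 ↦ 2|_10 = 2 ⇒ 1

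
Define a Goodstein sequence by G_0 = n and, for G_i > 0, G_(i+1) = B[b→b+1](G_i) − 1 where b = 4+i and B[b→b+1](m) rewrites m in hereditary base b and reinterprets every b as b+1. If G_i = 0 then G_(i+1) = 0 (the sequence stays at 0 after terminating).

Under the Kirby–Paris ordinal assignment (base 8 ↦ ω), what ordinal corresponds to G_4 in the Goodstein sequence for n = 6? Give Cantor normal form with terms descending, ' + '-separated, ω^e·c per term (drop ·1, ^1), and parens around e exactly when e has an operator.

5

6 —HB4→ 4 + 2 —bump→ 5 + 2 = 7 —(−1)→ 6
6 —HB5→ 5 + 1 —bump→ 6 + 1 = 7 —(−1)→ 6
6 —HB6→ 6 —bump→ 7 = 7 —(−1)→ 6
6 —HB7→ 6 —bump→ 6 = 6 —(−1)→ 5
5 —HB8→ 5 —bump→ 5 = 5 —(−1)→ 4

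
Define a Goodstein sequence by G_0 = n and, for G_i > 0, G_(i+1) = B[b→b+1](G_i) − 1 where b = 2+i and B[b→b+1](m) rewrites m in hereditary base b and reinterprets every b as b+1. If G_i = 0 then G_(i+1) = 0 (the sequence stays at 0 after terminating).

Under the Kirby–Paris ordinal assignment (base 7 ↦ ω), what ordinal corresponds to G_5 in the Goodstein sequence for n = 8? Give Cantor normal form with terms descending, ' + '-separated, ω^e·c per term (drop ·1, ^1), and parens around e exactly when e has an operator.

step 0: 8 = 2^(2 + 1); sub 3 for 2: 3^(3 + 1); = 81; G_1 = 81−1 = 80
step 1: 80 = 2·3^3 + 2·3^2 + 2·3 + 2; sub 4 for 3: 2·4^4 + 2·4^2 + 2·4 + 2; = 554; G_2 = 554−1 = 553
step 2: 553 = 2·4^4 + 2·4^2 + 2·4 + 1; sub 5 for 4: 2·5^5 + 2·5^2 + 2·5 + 1; = 6311; G_3 = 6311−1 = 6310
step 3: 6310 = 2·5^5 + 2·5^2 + 2·5; sub 6 for 5: 2·6^6 + 2·6^2 + 2·6; = 93396; G_4 = 93396−1 = 93395
step 4: 93395 = 2·6^6 + 2·6^2 + 6 + 5; sub 7 for 6: 2·7^7 + 2·7^2 + 7 + 5; = 1647196; G_5 = 1647196−1 = 1647195
step 5: 1647195 = 2·7^7 + 2·7^2 + 7 + 4; sub 8 for 7: 2·8^8 + 2·8^2 + 8 + 4; = 33554572; G_6 = 33554572−1 = 33554571

ω^ω·2 + ω^2·2 + ω + 4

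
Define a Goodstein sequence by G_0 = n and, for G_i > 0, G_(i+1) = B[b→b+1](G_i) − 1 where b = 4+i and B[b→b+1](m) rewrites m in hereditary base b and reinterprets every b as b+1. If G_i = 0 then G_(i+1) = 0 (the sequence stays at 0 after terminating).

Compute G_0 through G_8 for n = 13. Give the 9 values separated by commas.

13 —HB4→ 3·4 + 1 —bump→ 3·5 + 1 = 16 —(−1)→ 15
15 —HB5→ 3·5 —bump→ 3·6 = 18 —(−1)→ 17
17 —HB6→ 2·6 + 5 —bump→ 2·7 + 5 = 19 —(−1)→ 18
18 —HB7→ 2·7 + 4 —bump→ 2·8 + 4 = 20 —(−1)→ 19
19 —HB8→ 2·8 + 3 —bump→ 2·9 + 3 = 21 —(−1)→ 20
20 —HB9→ 2·9 + 2 —bump→ 2·10 + 2 = 22 —(−1)→ 21
21 —HB10→ 2·10 + 1 —bump→ 2·11 + 1 = 23 —(−1)→ 22
22 —HB11→ 2·11 —bump→ 2·12 = 24 —(−1)→ 23

13, 15, 17, 18, 19, 20, 21, 22, 23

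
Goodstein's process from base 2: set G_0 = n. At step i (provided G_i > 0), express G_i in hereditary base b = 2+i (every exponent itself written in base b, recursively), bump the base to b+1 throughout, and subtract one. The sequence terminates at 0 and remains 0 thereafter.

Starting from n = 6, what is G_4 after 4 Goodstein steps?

G_0 = 6. HB_2(6) = 2^2 + 2. Bump = 30. G_1 = 29.
G_1 = 29. HB_3(29) = 3^3 + 2. Bump = 258. G_2 = 257.
G_2 = 257. HB_4(257) = 4^4 + 1. Bump = 3126. G_3 = 3125.
G_3 = 3125. HB_5(3125) = 5^5. Bump = 46656. G_4 = 46655.
G_4 = 46655. HB_6(46655) = 5·6^5 + 5·6^4 + 5·6^3 + 5·6^2 + 5·6 + 5. Bump = 98040. G_5 = 98039.

46655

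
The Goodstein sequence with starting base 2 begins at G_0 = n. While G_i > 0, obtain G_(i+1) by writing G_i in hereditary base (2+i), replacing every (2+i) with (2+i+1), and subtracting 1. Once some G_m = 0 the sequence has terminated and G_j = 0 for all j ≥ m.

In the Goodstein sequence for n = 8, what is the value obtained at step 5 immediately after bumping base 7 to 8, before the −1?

33554572

step 0: 8 = 2^(2 + 1); sub 3 for 2: 3^(3 + 1); = 81; G_1 = 81−1 = 80
step 1: 80 = 2·3^3 + 2·3^2 + 2·3 + 2; sub 4 for 3: 2·4^4 + 2·4^2 + 2·4 + 2; = 554; G_2 = 554−1 = 553
step 2: 553 = 2·4^4 + 2·4^2 + 2·4 + 1; sub 5 for 4: 2·5^5 + 2·5^2 + 2·5 + 1; = 6311; G_3 = 6311−1 = 6310
step 3: 6310 = 2·5^5 + 2·5^2 + 2·5; sub 6 for 5: 2·6^6 + 2·6^2 + 2·6; = 93396; G_4 = 93396−1 = 93395
step 4: 93395 = 2·6^6 + 2·6^2 + 6 + 5; sub 7 for 6: 2·7^7 + 2·7^2 + 7 + 5; = 1647196; G_5 = 1647196−1 = 1647195
step 5: 1647195 = 2·7^7 + 2·7^2 + 7 + 4; sub 8 for 7: 2·8^8 + 2·8^2 + 8 + 4; = 33554572; G_6 = 33554572−1 = 33554571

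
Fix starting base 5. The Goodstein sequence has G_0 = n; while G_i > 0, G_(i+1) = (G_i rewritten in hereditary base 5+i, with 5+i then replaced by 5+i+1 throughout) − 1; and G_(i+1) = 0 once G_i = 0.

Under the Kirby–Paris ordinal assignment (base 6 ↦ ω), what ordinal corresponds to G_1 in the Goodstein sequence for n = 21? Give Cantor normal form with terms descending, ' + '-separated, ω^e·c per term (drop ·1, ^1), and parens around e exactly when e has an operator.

ω·4

i=0: 21 = 4·5 + 1 (b=5); 5→6: 4·6 + 1 = 25; 25−1 = 24
i=1: 24 = 4·6 (b=6); 6→7: 4·7 = 28; 28−1 = 27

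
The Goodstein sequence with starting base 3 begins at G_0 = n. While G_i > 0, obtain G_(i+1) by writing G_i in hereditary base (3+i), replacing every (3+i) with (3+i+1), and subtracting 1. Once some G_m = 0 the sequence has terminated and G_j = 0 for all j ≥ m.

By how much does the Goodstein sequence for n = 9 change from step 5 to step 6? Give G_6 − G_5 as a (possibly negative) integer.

i=0: 9 = 3^2 (b=3); 3→4: 4^2 = 16; 16−1 = 15
i=1: 15 = 3·4 + 3 (b=4); 4→5: 3·5 + 3 = 18; 18−1 = 17
i=2: 17 = 3·5 + 2 (b=5); 5→6: 3·6 + 2 = 20; 20−1 = 19
i=3: 19 = 3·6 + 1 (b=6); 6→7: 3·7 + 1 = 22; 22−1 = 21
i=4: 21 = 3·7 (b=7); 7→8: 3·8 = 24; 24−1 = 23
i=5: 23 = 2·8 + 7 (b=8); 8→9: 2·9 + 7 = 25; 25−1 = 24

1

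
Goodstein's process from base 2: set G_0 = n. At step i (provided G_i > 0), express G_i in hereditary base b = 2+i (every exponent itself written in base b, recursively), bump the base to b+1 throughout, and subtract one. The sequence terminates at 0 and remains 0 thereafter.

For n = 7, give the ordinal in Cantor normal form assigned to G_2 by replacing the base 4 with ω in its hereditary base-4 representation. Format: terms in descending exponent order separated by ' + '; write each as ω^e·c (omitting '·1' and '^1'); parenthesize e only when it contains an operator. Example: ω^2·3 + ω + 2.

ω^ω + 3

G_0 = 7. HB_2(7) = 2^2 + 2 + 1. Bump = 31. G_1 = 30.
G_1 = 30. HB_3(30) = 3^3 + 3. Bump = 260. G_2 = 259.
G_2 = 259. HB_4(259) = 4^4 + 3. Bump = 3128. G_3 = 3127.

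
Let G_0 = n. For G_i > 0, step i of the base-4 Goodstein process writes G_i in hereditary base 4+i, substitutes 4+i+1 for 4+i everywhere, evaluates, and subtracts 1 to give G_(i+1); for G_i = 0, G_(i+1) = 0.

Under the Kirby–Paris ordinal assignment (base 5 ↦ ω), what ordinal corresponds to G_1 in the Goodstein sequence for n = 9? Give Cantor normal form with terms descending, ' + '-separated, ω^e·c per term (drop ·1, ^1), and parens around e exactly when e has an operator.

ω·2

G_0 = 9. HB_4(9) = 2·4 + 1. Bump = 11. G_1 = 10.
G_1 = 10. HB_5(10) = 2·5. Bump = 12. G_2 = 11.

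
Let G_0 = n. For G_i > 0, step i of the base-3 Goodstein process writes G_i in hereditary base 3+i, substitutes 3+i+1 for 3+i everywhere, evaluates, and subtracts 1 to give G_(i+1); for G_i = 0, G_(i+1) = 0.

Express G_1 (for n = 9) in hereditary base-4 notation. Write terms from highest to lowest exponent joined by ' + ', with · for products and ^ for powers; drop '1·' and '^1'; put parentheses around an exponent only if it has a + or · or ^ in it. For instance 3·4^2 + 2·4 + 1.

G_0=9  [base 3] 3^2  →[3↦4]→  4^2 = 16  −1 ⇒ G_1=15
G_1=15  [base 4] 3·4 + 3  →[4↦5]→  3·5 + 3 = 18  −1 ⇒ G_2=17

3·4 + 3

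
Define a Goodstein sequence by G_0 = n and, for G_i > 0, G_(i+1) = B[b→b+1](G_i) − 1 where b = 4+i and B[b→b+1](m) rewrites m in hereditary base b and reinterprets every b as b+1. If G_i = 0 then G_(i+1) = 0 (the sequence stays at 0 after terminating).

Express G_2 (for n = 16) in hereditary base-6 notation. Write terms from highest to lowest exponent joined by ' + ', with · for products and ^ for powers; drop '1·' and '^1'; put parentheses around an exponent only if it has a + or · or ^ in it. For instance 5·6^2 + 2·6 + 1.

4·6 + 3

G_0=16  [base 4] 4^2  →[4↦5]→  5^2 = 25  −1 ⇒ G_1=24
G_1=24  [base 5] 4·5 + 4  →[5↦6]→  4·6 + 4 = 28  −1 ⇒ G_2=27
G_2=27  [base 6] 4·6 + 3  →[6↦7]→  4·7 + 3 = 31  −1 ⇒ G_3=30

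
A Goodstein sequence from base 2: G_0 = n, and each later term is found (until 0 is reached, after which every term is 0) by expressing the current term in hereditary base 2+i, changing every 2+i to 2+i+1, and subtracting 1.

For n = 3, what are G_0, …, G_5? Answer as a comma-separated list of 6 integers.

3 —HB2→ 2 + 1 —bump→ 3 + 1 = 4 —(−1)→ 3
3 —HB3→ 3 —bump→ 4 = 4 —(−1)→ 3
3 —HB4→ 3 —bump→ 3 = 3 —(−1)→ 2
2 —HB5→ 2 —bump→ 2 = 2 —(−1)→ 1
1 —HB6→ 1 —bump→ 1 = 1 —(−1)→ 0

3, 3, 3, 2, 1, 0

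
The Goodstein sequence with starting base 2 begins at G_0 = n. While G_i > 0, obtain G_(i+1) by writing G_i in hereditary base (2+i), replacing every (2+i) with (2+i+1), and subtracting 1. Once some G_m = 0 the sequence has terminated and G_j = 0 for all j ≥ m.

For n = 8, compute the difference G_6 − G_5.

[0] 8 ≡ 2^(2 + 1) (base 2). Lift 3: 81. −1: 80.
[1] 80 ≡ 2·3^3 + 2·3^2 + 2·3 + 2 (base 3). Lift 4: 554. −1: 553.
[2] 553 ≡ 2·4^4 + 2·4^2 + 2·4 + 1 (base 4). Lift 5: 6311. −1: 6310.
[3] 6310 ≡ 2·5^5 + 2·5^2 + 2·5 (base 5). Lift 6: 93396. −1: 93395.
[4] 93395 ≡ 2·6^6 + 2·6^2 + 6 + 5 (base 6). Lift 7: 1647196. −1: 1647195.
[5] 1647195 ≡ 2·7^7 + 2·7^2 + 7 + 4 (base 7). Lift 8: 33554572. −1: 33554571.

31907376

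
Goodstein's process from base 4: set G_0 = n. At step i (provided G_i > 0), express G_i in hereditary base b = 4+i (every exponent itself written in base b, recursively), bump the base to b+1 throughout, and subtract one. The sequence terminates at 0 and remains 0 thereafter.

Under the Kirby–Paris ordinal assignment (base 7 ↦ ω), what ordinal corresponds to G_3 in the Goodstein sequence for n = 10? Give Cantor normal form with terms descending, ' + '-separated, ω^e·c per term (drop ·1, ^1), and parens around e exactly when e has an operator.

ω + 6

G_0 = 10. HB_4(10) = 2·4 + 2. Bump = 12. G_1 = 11.
G_1 = 11. HB_5(11) = 2·5 + 1. Bump = 13. G_2 = 12.
G_2 = 12. HB_6(12) = 2·6. Bump = 14. G_3 = 13.
G_3 = 13. HB_7(13) = 7 + 6. Bump = 14. G_4 = 13.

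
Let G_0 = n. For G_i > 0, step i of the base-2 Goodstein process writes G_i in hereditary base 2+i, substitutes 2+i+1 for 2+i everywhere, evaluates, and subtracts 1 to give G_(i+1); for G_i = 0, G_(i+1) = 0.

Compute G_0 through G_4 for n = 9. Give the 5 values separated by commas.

9 —HB2→ 2^(2 + 1) + 1 —bump→ 3^(3 + 1) + 1 = 82 —(−1)→ 81
81 —HB3→ 3^(3 + 1) —bump→ 4^(4 + 1) = 1024 —(−1)→ 1023
1023 —HB4→ 3·4^4 + 3·4^3 + 3·4^2 + 3·4 + 3 —bump→ 3·5^5 + 3·5^3 + 3·5^2 + 3·5 + 3 = 9843 —(−1)→ 9842
9842 —HB5→ 3·5^5 + 3·5^3 + 3·5^2 + 3·5 + 2 —bump→ 3·6^6 + 3·6^3 + 3·6^2 + 3·6 + 2 = 140744 —(−1)→ 140743

9, 81, 1023, 9842, 140743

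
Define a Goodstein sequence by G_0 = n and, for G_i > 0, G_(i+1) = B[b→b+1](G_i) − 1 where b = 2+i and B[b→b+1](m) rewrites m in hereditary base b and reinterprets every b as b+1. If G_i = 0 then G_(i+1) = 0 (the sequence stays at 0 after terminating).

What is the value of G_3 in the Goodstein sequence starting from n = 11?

G_0=11  [base 2] 2^(2 + 1) + 2 + 1  →[2↦3]→  3^(3 + 1) + 3 + 1 = 85  −1 ⇒ G_1=84
G_1=84  [base 3] 3^(3 + 1) + 3  →[3↦4]→  4^(4 + 1) + 4 = 1028  −1 ⇒ G_2=1027
G_2=1027  [base 4] 4^(4 + 1) + 3  →[4↦5]→  5^(5 + 1) + 3 = 15628  −1 ⇒ G_3=15627

15627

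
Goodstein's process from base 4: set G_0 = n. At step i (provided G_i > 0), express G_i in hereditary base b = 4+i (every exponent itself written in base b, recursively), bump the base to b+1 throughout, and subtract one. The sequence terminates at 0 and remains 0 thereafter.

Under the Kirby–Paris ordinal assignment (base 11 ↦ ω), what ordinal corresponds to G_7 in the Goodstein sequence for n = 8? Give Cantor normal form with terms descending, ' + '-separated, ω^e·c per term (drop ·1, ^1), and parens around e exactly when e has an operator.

step 0: 8 = 2·4; sub 5 for 4: 2·5; = 10; G_1 = 10−1 = 9
step 1: 9 = 5 + 4; sub 6 for 5: 6 + 4; = 10; G_2 = 10−1 = 9
step 2: 9 = 6 + 3; sub 7 for 6: 7 + 3; = 10; G_3 = 10−1 = 9
step 3: 9 = 7 + 2; sub 8 for 7: 8 + 2; = 10; G_4 = 10−1 = 9
step 4: 9 = 8 + 1; sub 9 for 8: 9 + 1; = 10; G_5 = 10−1 = 9
step 5: 9 = 9; sub 10 for 9: 10; = 10; G_6 = 10−1 = 9
step 6: 9 = 9; sub 11 for 10: 9; = 9; G_7 = 9−1 = 8

8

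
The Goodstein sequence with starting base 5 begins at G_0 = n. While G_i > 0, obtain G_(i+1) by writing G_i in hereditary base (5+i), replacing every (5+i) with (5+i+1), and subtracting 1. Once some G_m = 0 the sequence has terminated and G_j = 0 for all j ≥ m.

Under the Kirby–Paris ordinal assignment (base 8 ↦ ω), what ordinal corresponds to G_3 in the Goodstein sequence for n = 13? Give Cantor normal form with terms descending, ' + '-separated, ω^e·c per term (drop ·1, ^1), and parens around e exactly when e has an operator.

G_0=13  [base 5] 2·5 + 3  →[5↦6]→  2·6 + 3 = 15  −1 ⇒ G_1=14
G_1=14  [base 6] 2·6 + 2  →[6↦7]→  2·7 + 2 = 16  −1 ⇒ G_2=15
G_2=15  [base 7] 2·7 + 1  →[7↦8]→  2·8 + 1 = 17  −1 ⇒ G_3=16

ω·2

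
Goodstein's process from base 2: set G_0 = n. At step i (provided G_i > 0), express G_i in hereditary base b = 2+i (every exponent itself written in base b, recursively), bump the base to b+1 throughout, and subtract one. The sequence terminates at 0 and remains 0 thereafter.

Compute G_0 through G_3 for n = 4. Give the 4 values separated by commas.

G_0 = 4. HB_2(4) = 2^2. Bump = 27. G_1 = 26.
G_1 = 26. HB_3(26) = 2·3^2 + 2·3 + 2. Bump = 42. G_2 = 41.
G_2 = 41. HB_4(41) = 2·4^2 + 2·4 + 1. Bump = 61. G_3 = 60.

4, 26, 41, 60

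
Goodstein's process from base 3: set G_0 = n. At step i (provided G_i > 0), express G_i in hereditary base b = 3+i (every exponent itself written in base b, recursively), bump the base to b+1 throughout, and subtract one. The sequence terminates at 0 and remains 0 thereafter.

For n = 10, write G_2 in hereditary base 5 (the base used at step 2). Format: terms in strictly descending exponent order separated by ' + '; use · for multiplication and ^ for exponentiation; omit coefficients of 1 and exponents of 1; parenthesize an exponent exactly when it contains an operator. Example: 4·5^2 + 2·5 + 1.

4·5 + 4

G_0 = 10. HB_3(10) = 3^2 + 1. Bump = 17. G_1 = 16.
G_1 = 16. HB_4(16) = 4^2. Bump = 25. G_2 = 24.
G_2 = 24. HB_5(24) = 4·5 + 4. Bump = 28. G_3 = 27.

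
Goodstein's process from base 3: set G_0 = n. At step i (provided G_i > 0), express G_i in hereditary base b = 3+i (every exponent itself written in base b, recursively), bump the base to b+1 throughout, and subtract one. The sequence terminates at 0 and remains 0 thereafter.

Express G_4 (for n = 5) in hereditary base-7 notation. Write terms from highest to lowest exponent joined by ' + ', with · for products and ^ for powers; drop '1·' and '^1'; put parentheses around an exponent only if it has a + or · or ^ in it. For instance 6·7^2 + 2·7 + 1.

G_0=5  [base 3] 3 + 2  →[3↦4]→  4 + 2 = 6  −1 ⇒ G_1=5
G_1=5  [base 4] 4 + 1  →[4↦5]→  5 + 1 = 6  −1 ⇒ G_2=5
G_2=5  [base 5] 5  →[5↦6]→  6 = 6  −1 ⇒ G_3=5
G_3=5  [base 6] 5  →[6↦7]→  5 = 5  −1 ⇒ G_4=4
G_4=4  [base 7] 4  →[7↦8]→  4 = 4  −1 ⇒ G_5=3

4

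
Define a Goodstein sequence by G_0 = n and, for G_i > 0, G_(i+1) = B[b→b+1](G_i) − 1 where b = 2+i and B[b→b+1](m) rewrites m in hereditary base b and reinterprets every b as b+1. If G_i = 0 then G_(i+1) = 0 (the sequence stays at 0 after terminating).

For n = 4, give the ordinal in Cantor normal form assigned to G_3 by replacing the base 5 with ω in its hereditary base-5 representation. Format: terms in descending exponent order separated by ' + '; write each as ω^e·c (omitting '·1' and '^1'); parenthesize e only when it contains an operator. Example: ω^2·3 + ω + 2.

ω^2·2 + ω·2

(0) 4|_2 = 2^2 ↦ 3^3|_3 = 27 ⇒ 26
(1) 26|_3 = 2·3^2 + 2·3 + 2 ↦ 2·4^2 + 2·4 + 2|_4 = 42 ⇒ 41
(2) 41|_4 = 2·4^2 + 2·4 + 1 ↦ 2·5^2 + 2·5 + 1|_5 = 61 ⇒ 60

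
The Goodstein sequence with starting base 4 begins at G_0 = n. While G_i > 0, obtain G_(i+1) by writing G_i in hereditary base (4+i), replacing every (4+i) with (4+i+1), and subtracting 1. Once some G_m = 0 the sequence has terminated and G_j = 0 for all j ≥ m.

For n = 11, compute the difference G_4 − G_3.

1

[0] 11 ≡ 2·4 + 3 (base 4). Lift 5: 13. −1: 12.
[1] 12 ≡ 2·5 + 2 (base 5). Lift 6: 14. −1: 13.
[2] 13 ≡ 2·6 + 1 (base 6). Lift 7: 15. −1: 14.
[3] 14 ≡ 2·7 (base 7). Lift 8: 16. −1: 15.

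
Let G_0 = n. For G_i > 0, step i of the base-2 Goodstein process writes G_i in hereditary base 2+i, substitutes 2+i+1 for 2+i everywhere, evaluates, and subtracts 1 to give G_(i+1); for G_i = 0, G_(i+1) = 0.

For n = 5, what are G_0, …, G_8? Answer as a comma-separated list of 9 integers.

G_0 = 5. HB_2(5) = 2^2 + 1. Bump = 28. G_1 = 27.
G_1 = 27. HB_3(27) = 3^3. Bump = 256. G_2 = 255.
G_2 = 255. HB_4(255) = 3·4^3 + 3·4^2 + 3·4 + 3. Bump = 468. G_3 = 467.
G_3 = 467. HB_5(467) = 3·5^3 + 3·5^2 + 3·5 + 2. Bump = 776. G_4 = 775.
G_4 = 775. HB_6(775) = 3·6^3 + 3·6^2 + 3·6 + 1. Bump = 1198. G_5 = 1197.
G_5 = 1197. HB_7(1197) = 3·7^3 + 3·7^2 + 3·7. Bump = 1752. G_6 = 1751.
G_6 = 1751. HB_8(1751) = 3·8^3 + 3·8^2 + 2·8 + 7. Bump = 2455. G_7 = 2454.
G_7 = 2454. HB_9(2454) = 3·9^3 + 3·9^2 + 2·9 + 6. Bump = 3326. G_8 = 3325.

5, 27, 255, 467, 775, 1197, 1751, 2454, 3325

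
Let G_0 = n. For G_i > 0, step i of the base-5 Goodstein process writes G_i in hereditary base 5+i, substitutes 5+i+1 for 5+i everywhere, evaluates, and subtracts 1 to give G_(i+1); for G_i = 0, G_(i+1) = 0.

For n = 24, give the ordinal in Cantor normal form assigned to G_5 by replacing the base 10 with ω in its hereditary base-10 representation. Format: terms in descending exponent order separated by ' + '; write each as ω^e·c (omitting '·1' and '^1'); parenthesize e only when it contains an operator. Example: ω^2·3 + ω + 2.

ω·3 + 9

step 0: 24 = 4·5 + 4; sub 6 for 5: 4·6 + 4; = 28; G_1 = 28−1 = 27
step 1: 27 = 4·6 + 3; sub 7 for 6: 4·7 + 3; = 31; G_2 = 31−1 = 30
step 2: 30 = 4·7 + 2; sub 8 for 7: 4·8 + 2; = 34; G_3 = 34−1 = 33
step 3: 33 = 4·8 + 1; sub 9 for 8: 4·9 + 1; = 37; G_4 = 37−1 = 36
step 4: 36 = 4·9; sub 10 for 9: 4·10; = 40; G_5 = 40−1 = 39
step 5: 39 = 3·10 + 9; sub 11 for 10: 3·11 + 9; = 42; G_6 = 42−1 = 41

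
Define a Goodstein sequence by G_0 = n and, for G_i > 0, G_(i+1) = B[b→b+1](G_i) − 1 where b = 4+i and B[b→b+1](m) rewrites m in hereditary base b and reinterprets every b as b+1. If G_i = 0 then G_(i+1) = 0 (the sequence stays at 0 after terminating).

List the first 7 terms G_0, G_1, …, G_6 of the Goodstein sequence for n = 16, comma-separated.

16, 24, 27, 30, 33, 36, 39

step 0: 16 = 4^2; sub 5 for 4: 5^2; = 25; G_1 = 25−1 = 24
step 1: 24 = 4·5 + 4; sub 6 for 5: 4·6 + 4; = 28; G_2 = 28−1 = 27
step 2: 27 = 4·6 + 3; sub 7 for 6: 4·7 + 3; = 31; G_3 = 31−1 = 30
step 3: 30 = 4·7 + 2; sub 8 for 7: 4·8 + 2; = 34; G_4 = 34−1 = 33
step 4: 33 = 4·8 + 1; sub 9 for 8: 4·9 + 1; = 37; G_5 = 37−1 = 36
step 5: 36 = 4·9; sub 10 for 9: 4·10; = 40; G_6 = 40−1 = 39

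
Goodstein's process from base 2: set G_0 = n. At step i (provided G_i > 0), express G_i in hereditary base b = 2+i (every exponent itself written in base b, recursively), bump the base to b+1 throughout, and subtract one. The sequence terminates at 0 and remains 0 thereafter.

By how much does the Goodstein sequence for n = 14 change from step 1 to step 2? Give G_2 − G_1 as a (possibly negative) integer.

1171

i=0: 14 = 2^(2 + 1) + 2^2 + 2 (b=2); 2→3: 3^(3 + 1) + 3^3 + 3 = 111; 111−1 = 110
i=1: 110 = 3^(3 + 1) + 3^3 + 2 (b=3); 3→4: 4^(4 + 1) + 4^4 + 2 = 1282; 1282−1 = 1281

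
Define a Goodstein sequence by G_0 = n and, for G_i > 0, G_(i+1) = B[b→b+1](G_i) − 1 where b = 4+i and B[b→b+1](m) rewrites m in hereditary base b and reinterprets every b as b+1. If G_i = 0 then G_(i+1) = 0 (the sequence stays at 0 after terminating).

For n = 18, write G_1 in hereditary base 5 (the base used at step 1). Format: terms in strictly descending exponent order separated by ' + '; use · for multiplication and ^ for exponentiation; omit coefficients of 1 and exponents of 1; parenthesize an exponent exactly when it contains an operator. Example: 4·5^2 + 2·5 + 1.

5^2 + 1

i=0: 18 = 4^2 + 2 (b=4); 4→5: 5^2 + 2 = 27; 27−1 = 26
i=1: 26 = 5^2 + 1 (b=5); 5→6: 6^2 + 1 = 37; 37−1 = 36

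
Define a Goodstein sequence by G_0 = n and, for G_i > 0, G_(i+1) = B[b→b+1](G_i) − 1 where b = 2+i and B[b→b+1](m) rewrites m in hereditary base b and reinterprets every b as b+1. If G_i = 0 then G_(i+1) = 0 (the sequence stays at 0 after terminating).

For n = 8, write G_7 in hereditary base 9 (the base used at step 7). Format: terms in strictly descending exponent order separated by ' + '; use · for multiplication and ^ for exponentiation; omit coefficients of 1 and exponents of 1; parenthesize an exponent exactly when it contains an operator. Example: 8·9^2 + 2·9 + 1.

2·9^9 + 2·9^2 + 9 + 2

step 0: 8 = 2^(2 + 1); sub 3 for 2: 3^(3 + 1); = 81; G_1 = 81−1 = 80
step 1: 80 = 2·3^3 + 2·3^2 + 2·3 + 2; sub 4 for 3: 2·4^4 + 2·4^2 + 2·4 + 2; = 554; G_2 = 554−1 = 553
step 2: 553 = 2·4^4 + 2·4^2 + 2·4 + 1; sub 5 for 4: 2·5^5 + 2·5^2 + 2·5 + 1; = 6311; G_3 = 6311−1 = 6310
step 3: 6310 = 2·5^5 + 2·5^2 + 2·5; sub 6 for 5: 2·6^6 + 2·6^2 + 2·6; = 93396; G_4 = 93396−1 = 93395
step 4: 93395 = 2·6^6 + 2·6^2 + 6 + 5; sub 7 for 6: 2·7^7 + 2·7^2 + 7 + 5; = 1647196; G_5 = 1647196−1 = 1647195
step 5: 1647195 = 2·7^7 + 2·7^2 + 7 + 4; sub 8 for 7: 2·8^8 + 2·8^2 + 8 + 4; = 33554572; G_6 = 33554572−1 = 33554571
step 6: 33554571 = 2·8^8 + 2·8^2 + 8 + 3; sub 9 for 8: 2·9^9 + 2·9^2 + 9 + 3; = 774841152; G_7 = 774841152−1 = 774841151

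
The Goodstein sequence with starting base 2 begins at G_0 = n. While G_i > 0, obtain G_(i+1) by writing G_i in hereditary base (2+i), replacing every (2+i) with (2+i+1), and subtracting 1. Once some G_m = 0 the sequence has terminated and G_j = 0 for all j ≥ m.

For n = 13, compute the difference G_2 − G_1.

1171

G_0=13  [base 2] 2^(2 + 1) + 2^2 + 1  →[2↦3]→  3^(3 + 1) + 3^3 + 1 = 109  −1 ⇒ G_1=108
G_1=108  [base 3] 3^(3 + 1) + 3^3  →[3↦4]→  4^(4 + 1) + 4^4 = 1280  −1 ⇒ G_2=1279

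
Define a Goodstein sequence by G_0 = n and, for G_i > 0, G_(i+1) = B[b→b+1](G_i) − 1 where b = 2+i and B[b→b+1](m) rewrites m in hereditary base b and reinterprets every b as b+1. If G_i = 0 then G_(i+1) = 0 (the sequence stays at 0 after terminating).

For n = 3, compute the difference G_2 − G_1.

base 2: 3 = 2 + 1; at 3: 3 + 1 = 4; next = 3
base 3: 3 = 3; at 4: 4 = 4; next = 3

0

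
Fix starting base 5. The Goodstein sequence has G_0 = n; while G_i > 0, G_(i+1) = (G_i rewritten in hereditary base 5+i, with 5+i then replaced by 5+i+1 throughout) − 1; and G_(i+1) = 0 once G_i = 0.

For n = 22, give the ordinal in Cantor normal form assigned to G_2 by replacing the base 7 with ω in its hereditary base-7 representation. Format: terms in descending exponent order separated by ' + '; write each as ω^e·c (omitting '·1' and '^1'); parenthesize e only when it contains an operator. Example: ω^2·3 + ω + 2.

step 0: 22 = 4·5 + 2; sub 6 for 5: 4·6 + 2; = 26; G_1 = 26−1 = 25
step 1: 25 = 4·6 + 1; sub 7 for 6: 4·7 + 1; = 29; G_2 = 29−1 = 28
step 2: 28 = 4·7; sub 8 for 7: 4·8; = 32; G_3 = 32−1 = 31

ω·4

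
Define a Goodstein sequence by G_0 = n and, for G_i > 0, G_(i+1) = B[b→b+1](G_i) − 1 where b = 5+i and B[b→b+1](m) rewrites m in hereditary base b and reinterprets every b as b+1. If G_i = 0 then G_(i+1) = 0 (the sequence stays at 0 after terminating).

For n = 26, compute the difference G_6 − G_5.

26 —HB5→ 5^2 + 1 —bump→ 6^2 + 1 = 37 —(−1)→ 36
36 —HB6→ 6^2 —bump→ 7^2 = 49 —(−1)→ 48
48 —HB7→ 6·7 + 6 —bump→ 6·8 + 6 = 54 —(−1)→ 53
53 —HB8→ 6·8 + 5 —bump→ 6·9 + 5 = 59 —(−1)→ 58
58 —HB9→ 6·9 + 4 —bump→ 6·10 + 4 = 64 —(−1)→ 63
63 —HB10→ 6·10 + 3 —bump→ 6·11 + 3 = 69 —(−1)→ 68

5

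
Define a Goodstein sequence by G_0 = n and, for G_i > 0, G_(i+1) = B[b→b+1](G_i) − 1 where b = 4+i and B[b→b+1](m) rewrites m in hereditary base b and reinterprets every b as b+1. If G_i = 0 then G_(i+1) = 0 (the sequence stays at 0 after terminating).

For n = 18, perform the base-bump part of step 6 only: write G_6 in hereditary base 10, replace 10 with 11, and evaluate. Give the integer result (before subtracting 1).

G_0=18  [base 4] 4^2 + 2  →[4↦5]→  5^2 + 2 = 27  −1 ⇒ G_1=26
G_1=26  [base 5] 5^2 + 1  →[5↦6]→  6^2 + 1 = 37  −1 ⇒ G_2=36
G_2=36  [base 6] 6^2  →[6↦7]→  7^2 = 49  −1 ⇒ G_3=48
G_3=48  [base 7] 6·7 + 6  →[7↦8]→  6·8 + 6 = 54  −1 ⇒ G_4=53
G_4=53  [base 8] 6·8 + 5  →[8↦9]→  6·9 + 5 = 59  −1 ⇒ G_5=58
G_5=58  [base 9] 6·9 + 4  →[9↦10]→  6·10 + 4 = 64  −1 ⇒ G_6=63
G_6=63  [base 10] 6·10 + 3  →[10↦11]→  6·11 + 3 = 69  −1 ⇒ G_7=68

69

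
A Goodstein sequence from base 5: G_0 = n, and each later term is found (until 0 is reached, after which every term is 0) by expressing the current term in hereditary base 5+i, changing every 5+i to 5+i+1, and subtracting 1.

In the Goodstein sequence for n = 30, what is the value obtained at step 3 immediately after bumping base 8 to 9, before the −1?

30 —HB5→ 5^2 + 5 —bump→ 6^2 + 6 = 42 —(−1)→ 41
41 —HB6→ 6^2 + 5 —bump→ 7^2 + 5 = 54 —(−1)→ 53
53 —HB7→ 7^2 + 4 —bump→ 8^2 + 4 = 68 —(−1)→ 67

84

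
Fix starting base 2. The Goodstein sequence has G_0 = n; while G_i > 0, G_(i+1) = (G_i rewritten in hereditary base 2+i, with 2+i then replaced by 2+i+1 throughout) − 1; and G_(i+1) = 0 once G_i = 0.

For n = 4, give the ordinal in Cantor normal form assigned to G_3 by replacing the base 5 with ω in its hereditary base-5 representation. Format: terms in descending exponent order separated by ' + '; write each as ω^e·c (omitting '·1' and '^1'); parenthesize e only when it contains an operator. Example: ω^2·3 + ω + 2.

ω^2·2 + ω·2

G_0=4  [base 2] 2^2  →[2↦3]→  3^3 = 27  −1 ⇒ G_1=26
G_1=26  [base 3] 2·3^2 + 2·3 + 2  →[3↦4]→  2·4^2 + 2·4 + 2 = 42  −1 ⇒ G_2=41
G_2=41  [base 4] 2·4^2 + 2·4 + 1  →[4↦5]→  2·5^2 + 2·5 + 1 = 61  −1 ⇒ G_3=60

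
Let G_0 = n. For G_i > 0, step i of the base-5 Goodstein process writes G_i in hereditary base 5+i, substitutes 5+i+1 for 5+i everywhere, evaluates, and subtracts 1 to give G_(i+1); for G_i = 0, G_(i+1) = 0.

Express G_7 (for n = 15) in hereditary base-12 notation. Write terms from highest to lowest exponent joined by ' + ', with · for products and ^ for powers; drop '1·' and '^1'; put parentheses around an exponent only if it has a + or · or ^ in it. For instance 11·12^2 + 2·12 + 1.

G_0=15  [base 5] 3·5  →[5↦6]→  3·6 = 18  −1 ⇒ G_1=17
G_1=17  [base 6] 2·6 + 5  →[6↦7]→  2·7 + 5 = 19  −1 ⇒ G_2=18
G_2=18  [base 7] 2·7 + 4  →[7↦8]→  2·8 + 4 = 20  −1 ⇒ G_3=19
G_3=19  [base 8] 2·8 + 3  →[8↦9]→  2·9 + 3 = 21  −1 ⇒ G_4=20
G_4=20  [base 9] 2·9 + 2  →[9↦10]→  2·10 + 2 = 22  −1 ⇒ G_5=21
G_5=21  [base 10] 2·10 + 1  →[10↦11]→  2·11 + 1 = 23  −1 ⇒ G_6=22
G_6=22  [base 11] 2·11  →[11↦12]→  2·12 = 24  −1 ⇒ G_7=23
G_7=23  [base 12] 12 + 11  →[12↦13]→  13 + 11 = 24  −1 ⇒ G_8=23

12 + 11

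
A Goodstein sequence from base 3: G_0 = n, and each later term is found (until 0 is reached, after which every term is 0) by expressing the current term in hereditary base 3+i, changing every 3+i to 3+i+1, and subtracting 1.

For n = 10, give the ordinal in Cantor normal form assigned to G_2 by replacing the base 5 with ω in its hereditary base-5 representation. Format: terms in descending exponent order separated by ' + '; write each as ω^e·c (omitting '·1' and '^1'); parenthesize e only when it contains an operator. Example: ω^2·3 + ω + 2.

ω·4 + 4

G_0 = 10. HB_3(10) = 3^2 + 1. Bump = 17. G_1 = 16.
G_1 = 16. HB_4(16) = 4^2. Bump = 25. G_2 = 24.
G_2 = 24. HB_5(24) = 4·5 + 4. Bump = 28. G_3 = 27.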